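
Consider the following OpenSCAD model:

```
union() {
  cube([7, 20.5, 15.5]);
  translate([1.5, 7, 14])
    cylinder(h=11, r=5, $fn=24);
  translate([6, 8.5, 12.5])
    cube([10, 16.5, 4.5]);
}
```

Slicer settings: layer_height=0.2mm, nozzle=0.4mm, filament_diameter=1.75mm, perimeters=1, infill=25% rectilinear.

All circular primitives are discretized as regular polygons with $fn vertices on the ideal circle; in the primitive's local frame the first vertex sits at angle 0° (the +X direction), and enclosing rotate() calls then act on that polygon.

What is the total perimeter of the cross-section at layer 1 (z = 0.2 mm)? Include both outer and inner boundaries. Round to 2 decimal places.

At z = 0.2 mm: the cube (footprint 7×20.5) is included at this height (perimeter 55.00 mm); the cylinder at (1.5, 7) is absent (z outside [14, 25]); the cube at (6, 8.5) does not reach this height (z outside [12.5, 17]); Combining (union): only the 7×20.5 cube is present, so the union is just that shape — boundary = 55.00 mm. Overall, the cross-section is a single solid region. Total boundary length (outer) = 55.00 mm.

55.00 mm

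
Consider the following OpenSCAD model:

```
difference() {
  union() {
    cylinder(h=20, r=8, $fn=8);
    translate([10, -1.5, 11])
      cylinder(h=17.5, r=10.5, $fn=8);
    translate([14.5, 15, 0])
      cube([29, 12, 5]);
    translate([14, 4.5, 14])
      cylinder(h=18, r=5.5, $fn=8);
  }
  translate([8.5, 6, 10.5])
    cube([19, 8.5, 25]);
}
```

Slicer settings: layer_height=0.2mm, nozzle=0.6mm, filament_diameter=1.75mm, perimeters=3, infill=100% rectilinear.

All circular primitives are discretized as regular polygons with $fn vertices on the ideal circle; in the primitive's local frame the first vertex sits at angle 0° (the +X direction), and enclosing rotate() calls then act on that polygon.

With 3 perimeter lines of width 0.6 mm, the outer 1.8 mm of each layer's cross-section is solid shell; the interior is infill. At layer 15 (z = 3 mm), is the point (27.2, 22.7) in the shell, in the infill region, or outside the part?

infill

At z = 3 mm: the r=8 cylinder gives a regular 8-gon of circumradius 8 (constant along its height); the cylinder at (10, -1.5) is absent (z outside [11, 28.5]); the 29×12 cube at (14.5, 15) contributes its full rectangle; the cylinder at (14, 4.5) is not intersected at this z (z outside [14, 32]); Merging all regions: the 2 present regions are separate (no shared area or edge), so areas and boundary lengths simply add and each stays a separate island — 2 connected regions; the cube at (8.5, 6) is absent (z outside [10.5, 35.5]); Taking the first minus the rest: none of the subtracted shapes is present at this height, so that combined region is unchanged — 2 connected regions. Overall, the cross-section has 2 separate islands. The nearest boundary edge runs (14.50, 27.00)→(43.50, 27.00); distance from the point to it = 4.30 mm. (Shell/infill is judged within the island containing the point — the largest one.) The point is inside the cross-section and 4.30 mm from the nearest boundary — more than the 1.8 mm shell width (3 × 0.6), so it's in the infill interior.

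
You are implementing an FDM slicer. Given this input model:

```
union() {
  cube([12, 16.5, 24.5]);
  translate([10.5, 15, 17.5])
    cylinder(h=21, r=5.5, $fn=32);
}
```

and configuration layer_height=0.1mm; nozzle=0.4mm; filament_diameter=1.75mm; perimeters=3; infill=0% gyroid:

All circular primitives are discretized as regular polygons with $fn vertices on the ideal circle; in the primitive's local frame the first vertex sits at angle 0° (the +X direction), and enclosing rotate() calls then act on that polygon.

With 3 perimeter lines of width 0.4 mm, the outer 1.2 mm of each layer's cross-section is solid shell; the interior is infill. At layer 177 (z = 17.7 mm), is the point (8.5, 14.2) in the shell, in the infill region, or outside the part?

infill

At z = 17.7 mm: the cube is present — its section is the full 12×16.5 rectangle; the cylinder at (10.5, 15): section is a regular 32-gon, circumradius r=5.5; Merging all regions: the regions partially overlap (shared area 42.10 mm²), so overlapping operands fuse into one piece — 1 connected region. Overall, the cross-section is a single solid region. The nearest boundary edge runs (0.00, 16.50)→(5.24, 16.50); distance from the point to it = 3.99 mm. The point is inside the cross-section and 3.99 mm from the nearest boundary — more than the 1.2 mm shell width (3 × 0.4), so it's in the infill interior.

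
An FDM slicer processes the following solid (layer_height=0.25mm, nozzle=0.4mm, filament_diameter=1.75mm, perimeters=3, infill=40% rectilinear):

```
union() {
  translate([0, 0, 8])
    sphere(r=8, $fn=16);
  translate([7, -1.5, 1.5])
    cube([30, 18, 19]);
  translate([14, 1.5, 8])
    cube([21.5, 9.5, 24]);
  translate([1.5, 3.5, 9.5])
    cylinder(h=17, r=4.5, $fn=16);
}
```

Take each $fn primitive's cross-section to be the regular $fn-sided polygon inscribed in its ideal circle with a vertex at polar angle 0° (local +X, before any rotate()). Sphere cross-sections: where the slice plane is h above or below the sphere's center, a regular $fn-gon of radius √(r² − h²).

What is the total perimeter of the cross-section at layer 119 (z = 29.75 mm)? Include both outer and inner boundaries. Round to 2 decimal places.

62.00 mm

At z = 29.75 mm: the sphere is absent (|z−center|=21.750 > r=8); the cube at (7, -1.5) is not intersected at this z (z outside [1.5, 20.5]); the 21.5×9.5 cube at (14, 1.5) contributes its full rectangle (perimeter 62.00 mm); the cylinder at (1.5, 3.5) is not intersected at this z (z outside [9.5, 26.5]); Taking the union: only the 21.5×9.5 cube at (14, 1.5) is present, so the union is just that shape — boundary = 62.00 mm. Overall, the cross-section is a single solid region. Total boundary length (outer) = 62.00 mm.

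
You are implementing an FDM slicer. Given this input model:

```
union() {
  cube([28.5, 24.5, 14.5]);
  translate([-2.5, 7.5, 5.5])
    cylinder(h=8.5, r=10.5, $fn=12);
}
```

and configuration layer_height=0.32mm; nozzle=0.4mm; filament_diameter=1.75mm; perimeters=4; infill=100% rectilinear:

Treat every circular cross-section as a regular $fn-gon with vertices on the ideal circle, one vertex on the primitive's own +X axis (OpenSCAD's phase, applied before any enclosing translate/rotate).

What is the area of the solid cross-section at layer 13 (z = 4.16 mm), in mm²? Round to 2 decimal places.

698.25 mm²

At z = 4.16 mm: the cube (footprint 28.5×24.5) is included at this height (area 698.25 mm²); the cylinder at (-2.5, 7.5) is not intersected at this z (z outside [5.5, 14]); Merging all regions: only the 28.5×24.5 cube is present, so the union is just that shape — area = 698.25 mm². Overall, the cross-section is a single solid region. Net area = 698.25 mm².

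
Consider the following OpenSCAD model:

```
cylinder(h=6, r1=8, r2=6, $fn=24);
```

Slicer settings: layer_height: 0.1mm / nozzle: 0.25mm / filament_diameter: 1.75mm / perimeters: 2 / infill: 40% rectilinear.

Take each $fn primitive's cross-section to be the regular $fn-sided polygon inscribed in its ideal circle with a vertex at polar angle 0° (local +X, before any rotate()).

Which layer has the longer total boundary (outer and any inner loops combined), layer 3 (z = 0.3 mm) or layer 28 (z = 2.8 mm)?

Layer 3 (z = 0.3): the cone (r1=8→r2=6) has section circumradius 7.900 here — a regular 24-gon (perimeter = 2·24·7.900·sin(180°/24) = 49.50 mm). So its perimeter = 49.50 mm. Layer 28 (z = 2.8): the cone contributes a regular 24-gon of circumradius 7.067 (interpolated between r1=8 and r2=6 at t=0.467) (perimeter = 2·24·7.067·sin(180°/24) = 44.27 mm). So its perimeter = 44.27 mm. Layer 3 is larger (49.50 vs 44.27 mm).

layer 3 (z = 0.3 mm)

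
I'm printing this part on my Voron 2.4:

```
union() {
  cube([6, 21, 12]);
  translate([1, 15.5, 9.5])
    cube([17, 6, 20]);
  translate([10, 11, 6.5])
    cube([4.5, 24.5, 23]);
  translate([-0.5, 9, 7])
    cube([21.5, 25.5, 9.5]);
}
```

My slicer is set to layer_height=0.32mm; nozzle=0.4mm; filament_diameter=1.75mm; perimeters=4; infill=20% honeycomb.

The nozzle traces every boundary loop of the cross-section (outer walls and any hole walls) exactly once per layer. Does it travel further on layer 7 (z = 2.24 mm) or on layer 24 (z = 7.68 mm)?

layer 24 (z = 7.68 mm)

Layer 7 (z = 2.24): the cube is present — its section is the full 6×21 rectangle (perimeter 54.00 mm); the cube at (1, 15.5) does not reach this height (z outside [9.5, 29.5]); the cube at (10, 11) does not reach this height (z outside [6.5, 29.5]); the cube at (-0.5, 9) does not reach this height (z outside [7, 16.5]); Taking the union: only the 6×21 cube is present, so the union is just that shape — boundary = 54.00 mm. So its perimeter = 54.00 mm. Layer 24 (z = 7.68): the cube (footprint 6×21) is included at this height (perimeter 54.00 mm); the cube at (1, 15.5) is not intersected at this z (z outside [9.5, 29.5]); the 4.5×24.5 cube at (10, 11) contributes its full rectangle (perimeter 58.00 mm); the cube at (-0.5, 9) is present — its section is the full 21.5×25.5 rectangle (perimeter 94.00 mm); Taking the union: the regions partially overlap (shared area 177.75 mm²), so the edge portions inside another operand are dropped and the merged outline is re-measured after clipping — boundary = 114.00 mm. So its perimeter = 114.00 mm. Layer 24 is larger (114.00 vs 54.00 mm).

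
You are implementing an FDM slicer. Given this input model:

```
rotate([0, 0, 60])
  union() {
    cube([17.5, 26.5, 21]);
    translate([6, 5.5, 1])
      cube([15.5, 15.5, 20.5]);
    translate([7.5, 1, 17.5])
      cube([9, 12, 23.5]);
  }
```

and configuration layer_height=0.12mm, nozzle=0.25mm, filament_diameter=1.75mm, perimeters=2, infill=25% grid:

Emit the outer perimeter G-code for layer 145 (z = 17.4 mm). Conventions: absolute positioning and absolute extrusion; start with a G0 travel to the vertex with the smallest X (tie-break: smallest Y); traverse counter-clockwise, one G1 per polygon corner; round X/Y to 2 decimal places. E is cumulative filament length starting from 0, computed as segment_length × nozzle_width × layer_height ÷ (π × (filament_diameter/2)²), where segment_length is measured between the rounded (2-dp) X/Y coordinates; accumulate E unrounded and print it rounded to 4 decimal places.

G0 X-22.95 Y13.25 Z17.40
G1 X0.00 Y0.00 E0.3305
G1 X8.75 Y15.16 E0.5488
G1 X3.99 Y17.91 E0.6174
G1 X5.99 Y21.37 E0.6673
G1 X-7.44 Y29.12 E0.8607
G1 X-9.44 Y25.66 E0.9105
G1 X-14.20 Y28.41 E0.9791
G1 X-22.95 Y13.25 E1.1974

At z = 17.4 mm: the cube is present — its section is the full 17.5×26.5 rectangle; the 15.5×15.5 cube at (6, 5.5) contributes its full rectangle; the cube at (7.5, 1) is not intersected at this z (z outside [17.5, 41]); Combining (union): the regions partially overlap (shared area 178.25 mm²), so overlapping operands fuse into one piece — 1 connected region; (whole slice rotated 60° about Z — lengths, areas and connectivity unchanged). The outline is a single polygon with 8 vertices. Extrusion per mm of travel: 0.25 × 0.12 / (π × 0.875²) = 0.012473. Accumulating E over each segment gives final E = 1.1974.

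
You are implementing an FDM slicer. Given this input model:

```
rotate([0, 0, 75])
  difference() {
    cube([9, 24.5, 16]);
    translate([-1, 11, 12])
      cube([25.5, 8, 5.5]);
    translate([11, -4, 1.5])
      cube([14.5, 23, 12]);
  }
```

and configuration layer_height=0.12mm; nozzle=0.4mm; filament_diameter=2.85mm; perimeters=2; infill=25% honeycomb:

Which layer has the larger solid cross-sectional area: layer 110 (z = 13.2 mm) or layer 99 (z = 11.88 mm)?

Layer 110 (z = 13.2): the cube is present — its section is the full 9×24.5 rectangle (area 220.50 mm²); the cube at (-1, 11) (footprint 25.5×8) is included at this height (area 204.00 mm²); the 14.5×23 cube at (11, -4) contributes its full rectangle (area 333.50 mm²); Taking the first minus the rest: starting from the 9×24.5 cube (220.50 mm²), the 25.5×8 cube at (-1, 11) partially overlaps it — only the 72.00 mm² overlap (of its 204.00 mm²) is removed, clipping the outline; the 14.5×23 cube at (11, -4) misses the remaining region (no effect) — area = 148.50 mm²; (whole slice rotated 75° about Z — lengths, areas and connectivity unchanged). So its area = 148.50 mm². Layer 99 (z = 11.88): the cube is present — its section is the full 9×24.5 rectangle (area 220.50 mm²); the cube at (-1, 11) is not intersected at this z (z outside [12, 17.5]); the cube at (11, -4) (footprint 14.5×23) is included at this height (area 333.50 mm²); Subtracting the remaining from the first: starting from the 9×24.5 cube (220.50 mm²), the 14.5×23 cube at (11, -4) misses the remaining region (no effect) — area = 220.50 mm²; (whole slice rotated 75° about Z — lengths, areas and connectivity unchanged). So its area = 220.50 mm². Layer 99 is larger (220.50 vs 148.50 mm²).

layer 99 (z = 11.88 mm)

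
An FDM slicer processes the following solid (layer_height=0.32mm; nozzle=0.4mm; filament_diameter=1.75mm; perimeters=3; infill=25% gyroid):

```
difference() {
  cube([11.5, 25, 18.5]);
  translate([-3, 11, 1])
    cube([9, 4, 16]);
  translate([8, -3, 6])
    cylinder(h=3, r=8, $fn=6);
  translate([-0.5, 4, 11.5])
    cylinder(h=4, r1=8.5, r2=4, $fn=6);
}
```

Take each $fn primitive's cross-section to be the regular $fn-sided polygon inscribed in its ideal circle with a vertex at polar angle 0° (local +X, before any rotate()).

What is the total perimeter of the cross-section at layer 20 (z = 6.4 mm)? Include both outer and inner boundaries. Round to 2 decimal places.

At z = 6.4 mm: the cube is present — its section is the full 11.5×25 rectangle (perimeter 73.00 mm); the cube at (-3, 11) is present — its section is the full 9×4 rectangle (perimeter 26.00 mm); the cylinder at (8, -3): section is a regular 6-gon, circumradius r=8 (perimeter = 2·6·8.000·sin(180°/6) = 48.00 mm); the cone at (-0.5, 4) is absent (z outside [11.5, 15.5]); Taking the first minus the rest: starting from the 11.5×25 cube, the 9×4 cube at (-3, 11) partially overlaps it — only the 24.00 mm² overlap (of its 36.00 mm²) is removed, clipping the outline; the r=8 cylinder at (8, -3) partially overlaps it — only the 33.92 mm² overlap (of its 166.28 mm²) is removed, clipping the outline — boundary = 83.34 mm. Overall, the cross-section is a single solid region. Total boundary length (outer) = 83.34 mm.

83.34 mm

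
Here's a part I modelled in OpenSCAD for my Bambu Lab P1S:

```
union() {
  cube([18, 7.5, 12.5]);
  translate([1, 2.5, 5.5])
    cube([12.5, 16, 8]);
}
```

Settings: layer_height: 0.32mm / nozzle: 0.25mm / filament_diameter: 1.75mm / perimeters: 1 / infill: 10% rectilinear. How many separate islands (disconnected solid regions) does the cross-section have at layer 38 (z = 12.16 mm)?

At z = 12.16 mm: the cube is present — its section is the full 18×7.5 rectangle; the cube at (1, 2.5) is present — its section is the full 12.5×16 rectangle; Combining (union): the regions partially overlap (shared area 62.50 mm²), so overlapping operands fuse into one piece — 1 connected region. Overall, the cross-section is a single solid region. Island count = 1.

1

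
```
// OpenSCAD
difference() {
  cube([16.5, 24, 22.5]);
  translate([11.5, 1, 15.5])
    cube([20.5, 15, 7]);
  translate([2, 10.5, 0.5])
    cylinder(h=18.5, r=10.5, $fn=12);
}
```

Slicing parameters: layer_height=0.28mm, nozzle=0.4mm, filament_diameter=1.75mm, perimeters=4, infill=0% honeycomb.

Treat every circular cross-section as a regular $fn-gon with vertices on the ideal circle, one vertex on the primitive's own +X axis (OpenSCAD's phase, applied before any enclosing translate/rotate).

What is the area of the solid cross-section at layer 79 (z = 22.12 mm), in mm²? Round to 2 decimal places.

At z = 22.12 mm: the cube (footprint 16.5×24) is included at this height (area 396.00 mm²); the 20.5×15 cube at (11.5, 1) contributes its full rectangle (area 307.50 mm²); the cylinder at (2, 10.5) is absent (z outside [0.5, 19]); Taking the first minus the rest: starting from the 16.5×24 cube (396.00 mm²), the 20.5×15 cube at (11.5, 1) partially overlaps it — only the 75.00 mm² overlap (of its 307.50 mm²) is removed, clipping the outline — area = 321.00 mm². Overall, the cross-section is a single solid region. Net area = 321.00 mm².

321.00 mm²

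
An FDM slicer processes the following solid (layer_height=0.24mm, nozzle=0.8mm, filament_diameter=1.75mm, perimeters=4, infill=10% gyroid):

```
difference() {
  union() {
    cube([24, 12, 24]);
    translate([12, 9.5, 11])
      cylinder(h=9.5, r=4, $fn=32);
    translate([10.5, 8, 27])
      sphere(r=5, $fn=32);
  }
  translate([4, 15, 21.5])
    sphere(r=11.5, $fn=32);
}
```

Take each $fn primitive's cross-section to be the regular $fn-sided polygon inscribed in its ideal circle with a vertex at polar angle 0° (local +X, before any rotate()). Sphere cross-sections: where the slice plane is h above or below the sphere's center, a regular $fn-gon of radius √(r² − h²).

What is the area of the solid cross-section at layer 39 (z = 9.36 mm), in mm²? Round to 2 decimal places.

At z = 9.36 mm: the 24×12 cube contributes its full rectangle (area 288.00 mm²); the cylinder at (12, 9.5) is not intersected at this z (z outside [11, 20.5]); the sphere at (10.5, 8) is not intersected at this z (|z−center|=17.640 > r=5); Combining (union): only the 24×12 cube is present, so the union is just that shape — area = 288.00 mm²; the sphere at (4, 15) is absent (|z−center|=12.140 > r=11.5); Subtracting the remaining from the first: none of the subtracted shapes is present at this height, so that combined region is unchanged — area = 288.00 mm². Overall, the cross-section is a single solid region. Net area = 288.00 mm².

288.00 mm²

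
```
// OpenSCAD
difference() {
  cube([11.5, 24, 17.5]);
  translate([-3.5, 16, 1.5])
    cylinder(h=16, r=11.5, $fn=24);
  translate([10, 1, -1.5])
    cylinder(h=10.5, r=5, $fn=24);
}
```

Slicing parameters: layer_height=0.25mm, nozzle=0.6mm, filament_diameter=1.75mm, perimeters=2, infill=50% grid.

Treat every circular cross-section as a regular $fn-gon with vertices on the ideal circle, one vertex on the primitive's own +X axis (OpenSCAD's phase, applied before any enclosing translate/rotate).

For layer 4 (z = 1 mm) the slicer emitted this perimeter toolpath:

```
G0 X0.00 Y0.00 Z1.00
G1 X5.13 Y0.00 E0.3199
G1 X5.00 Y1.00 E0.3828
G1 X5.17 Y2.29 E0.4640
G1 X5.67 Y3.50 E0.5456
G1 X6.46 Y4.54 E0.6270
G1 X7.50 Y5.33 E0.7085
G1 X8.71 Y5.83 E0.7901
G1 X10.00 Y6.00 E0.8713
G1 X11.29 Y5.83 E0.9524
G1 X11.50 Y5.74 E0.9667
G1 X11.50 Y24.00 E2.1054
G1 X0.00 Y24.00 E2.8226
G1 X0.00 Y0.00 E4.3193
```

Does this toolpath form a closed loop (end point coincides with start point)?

yes

Start point (G0): (0.00, 0.00). End point (last G1): the path returns to the start — closed.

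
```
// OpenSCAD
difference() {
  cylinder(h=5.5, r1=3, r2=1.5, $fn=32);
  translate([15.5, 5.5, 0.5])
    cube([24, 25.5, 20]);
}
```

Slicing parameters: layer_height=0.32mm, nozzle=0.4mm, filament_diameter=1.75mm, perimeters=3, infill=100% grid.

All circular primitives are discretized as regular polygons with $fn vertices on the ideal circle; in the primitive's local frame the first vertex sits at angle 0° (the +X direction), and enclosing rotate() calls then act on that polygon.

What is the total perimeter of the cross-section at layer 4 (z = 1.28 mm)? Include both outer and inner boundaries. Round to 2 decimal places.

16.63 mm

At z = 1.28 mm: the cone contributes a regular 32-gon of circumradius 2.651 (interpolated between r1=3 and r2=1.5 at t=0.233) (perimeter = 2·32·2.651·sin(180°/32) = 16.63 mm); the cube at (15.5, 5.5) (footprint 24×25.5) is included at this height (perimeter 99.00 mm); Subtracting the remaining from the first: starting from the cone, the 24×25.5 cube at (15.5, 5.5) misses the remaining region (no effect) — boundary = 16.63 mm. Overall, the cross-section is a single solid region. Total boundary length (outer) = 16.63 mm.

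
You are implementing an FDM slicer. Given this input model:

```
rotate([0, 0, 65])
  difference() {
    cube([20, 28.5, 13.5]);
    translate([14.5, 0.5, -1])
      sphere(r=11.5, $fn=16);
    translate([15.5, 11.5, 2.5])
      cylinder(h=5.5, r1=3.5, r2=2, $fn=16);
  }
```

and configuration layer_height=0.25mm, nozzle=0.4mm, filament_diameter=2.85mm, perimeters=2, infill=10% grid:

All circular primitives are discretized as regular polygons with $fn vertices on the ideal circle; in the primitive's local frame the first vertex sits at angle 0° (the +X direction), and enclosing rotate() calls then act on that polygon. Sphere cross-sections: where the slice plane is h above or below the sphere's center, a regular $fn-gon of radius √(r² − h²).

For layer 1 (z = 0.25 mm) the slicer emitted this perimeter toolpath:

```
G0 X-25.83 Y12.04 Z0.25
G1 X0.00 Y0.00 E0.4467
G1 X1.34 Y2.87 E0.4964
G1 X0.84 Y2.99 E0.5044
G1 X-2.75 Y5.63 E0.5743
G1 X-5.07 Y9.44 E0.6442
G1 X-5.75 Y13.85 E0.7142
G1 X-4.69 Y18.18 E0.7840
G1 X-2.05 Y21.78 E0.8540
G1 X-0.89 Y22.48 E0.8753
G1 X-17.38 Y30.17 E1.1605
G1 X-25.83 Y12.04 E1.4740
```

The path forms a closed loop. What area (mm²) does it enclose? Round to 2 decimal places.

Apply the shoelace formula to the sequence of (X, Y) vertices; enclosed area = 401.96 mm².

401.96 mm²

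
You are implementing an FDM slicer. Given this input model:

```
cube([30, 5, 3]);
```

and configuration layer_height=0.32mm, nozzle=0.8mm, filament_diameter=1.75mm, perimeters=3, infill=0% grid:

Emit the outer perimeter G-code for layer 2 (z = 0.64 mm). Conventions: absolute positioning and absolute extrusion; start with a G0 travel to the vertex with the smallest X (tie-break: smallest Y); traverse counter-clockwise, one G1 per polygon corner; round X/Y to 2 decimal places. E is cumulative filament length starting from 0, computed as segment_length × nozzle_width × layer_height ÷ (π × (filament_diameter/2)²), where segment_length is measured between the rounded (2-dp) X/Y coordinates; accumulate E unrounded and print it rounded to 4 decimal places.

At z = 0.64 mm: the cube is present — its section is the full 30×5 rectangle. The outline is a single polygon with 4 vertices. Extrusion per mm of travel: 0.8 × 0.32 / (π × 0.875²) = 0.106432. Accumulating E over each segment gives final E = 7.4503.

G0 X0.00 Y0.00 Z0.64
G1 X30.00 Y0.00 E3.1930
G1 X30.00 Y5.00 E3.7251
G1 X0.00 Y5.00 E6.9181
G1 X0.00 Y0.00 E7.4503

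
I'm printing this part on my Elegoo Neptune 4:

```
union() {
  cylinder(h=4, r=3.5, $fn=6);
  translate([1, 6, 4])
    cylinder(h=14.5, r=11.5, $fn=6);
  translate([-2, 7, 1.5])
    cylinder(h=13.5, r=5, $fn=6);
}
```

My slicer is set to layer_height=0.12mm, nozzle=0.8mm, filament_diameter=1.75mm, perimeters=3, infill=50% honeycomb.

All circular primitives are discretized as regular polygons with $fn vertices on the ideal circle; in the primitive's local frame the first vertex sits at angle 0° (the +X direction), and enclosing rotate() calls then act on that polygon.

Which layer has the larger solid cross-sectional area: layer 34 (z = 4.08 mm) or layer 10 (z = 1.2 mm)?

Layer 34 (z = 4.08): the cylinder is absent (z outside [0, 4]); the r=11.5 cylinder at (1, 6) contributes a regular 6-gon of circumradius 11.5 (area = (6/2)·11.500²·sin(360°/6) = 343.60 mm²); the r=5 cylinder at (-2, 7) contributes a regular 6-gon of circumradius 5 (area = (6/2)·5.000²·sin(360°/6) = 64.95 mm²); Merging all regions: the r=5 cylinder at (-2, 7) lies entirely inside the r=11.5 cylinder at (1, 6), so the union is just the r=11.5 cylinder at (1, 6) — area = 343.60 mm². So its area = 343.60 mm². Layer 10 (z = 1.2): the cylinder: section is a regular 6-gon, circumradius r=3.5 (area = (6/2)·3.500²·sin(360°/6) = 31.83 mm²); the cylinder at (1, 6) does not reach this height (z outside [4, 18.5]); the cylinder at (-2, 7) is not intersected at this z (z outside [1.5, 15]); Merging all regions: only the r=3.5 cylinder is present, so the union is just that shape — area = 31.83 mm². So its area = 31.83 mm². Layer 34 is larger (343.60 vs 31.83 mm²).

layer 34 (z = 4.08 mm)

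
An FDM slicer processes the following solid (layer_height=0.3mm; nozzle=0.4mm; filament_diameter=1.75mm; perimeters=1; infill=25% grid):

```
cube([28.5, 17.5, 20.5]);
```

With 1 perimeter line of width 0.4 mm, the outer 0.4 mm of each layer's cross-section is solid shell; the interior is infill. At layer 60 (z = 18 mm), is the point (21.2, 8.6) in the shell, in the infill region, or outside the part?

infill

At z = 18 mm: the cube is present — its section is the full 28.5×17.5 rectangle. Overall, the cross-section is a single solid region. The nearest boundary edge runs (28.50, 0.00)→(28.50, 17.50); distance from the point to it = 7.30 mm. The point is inside the cross-section and 7.30 mm from the nearest boundary — more than the 0.4 mm shell width (1 × 0.4), so it's in the infill interior.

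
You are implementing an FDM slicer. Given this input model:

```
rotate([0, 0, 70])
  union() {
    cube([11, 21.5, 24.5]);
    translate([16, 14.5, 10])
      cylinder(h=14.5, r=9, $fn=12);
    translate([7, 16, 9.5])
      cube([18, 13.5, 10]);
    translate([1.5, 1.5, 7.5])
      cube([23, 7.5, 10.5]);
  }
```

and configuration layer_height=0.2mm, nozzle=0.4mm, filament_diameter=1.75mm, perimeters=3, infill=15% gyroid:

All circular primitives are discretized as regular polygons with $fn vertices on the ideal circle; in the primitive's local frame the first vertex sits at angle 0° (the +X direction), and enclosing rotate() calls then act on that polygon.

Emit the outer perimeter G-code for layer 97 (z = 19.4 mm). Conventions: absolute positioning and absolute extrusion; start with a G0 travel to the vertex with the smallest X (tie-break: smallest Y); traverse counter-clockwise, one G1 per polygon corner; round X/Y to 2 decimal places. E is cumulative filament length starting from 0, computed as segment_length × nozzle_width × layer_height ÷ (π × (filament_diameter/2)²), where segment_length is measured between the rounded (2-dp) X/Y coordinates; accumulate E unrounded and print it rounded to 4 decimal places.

G0 X-25.33 Y16.67 Z19.40
G1 X-17.81 Y13.93 E0.2662
G1 X-20.20 Y7.35 E0.4990
G1 X0.00 Y0.00 E1.2140
G1 X3.76 Y10.34 E1.5799
G1 X-3.01 Y12.80 E1.8195
G1 X-2.37 Y13.10 E1.8430
G1 X0.30 Y16.92 E1.9980
G1 X0.71 Y21.56 E2.1530
G1 X-1.26 Y25.78 E2.3079
G1 X-5.08 Y28.45 E2.4629
G1 X-6.62 Y28.59 E2.5143
G1 X-6.48 Y28.96 E2.5275
G1 X-19.17 Y33.58 E2.9766
G1 X-25.33 Y16.67 E3.5752

At z = 19.4 mm: the cube (footprint 11×21.5) is included at this height; the cylinder at (16, 14.5): section is a regular 12-gon, circumradius r=9; the 18×13.5 cube at (7, 16) contributes its full rectangle; the cube at (1.5, 1.5) does not reach this height (z outside [7.5, 18]); Merging all regions: the regions partially overlap (shared area 141.99 mm²), so overlapping operands fuse into one piece — 1 connected region; (whole slice rotated 70° about Z — lengths, areas and connectivity unchanged). The outline is a single polygon with 14 vertices. Extrusion per mm of travel: 0.4 × 0.2 / (π × 0.875²) = 0.033260. Accumulating E over each segment gives final E = 3.5752.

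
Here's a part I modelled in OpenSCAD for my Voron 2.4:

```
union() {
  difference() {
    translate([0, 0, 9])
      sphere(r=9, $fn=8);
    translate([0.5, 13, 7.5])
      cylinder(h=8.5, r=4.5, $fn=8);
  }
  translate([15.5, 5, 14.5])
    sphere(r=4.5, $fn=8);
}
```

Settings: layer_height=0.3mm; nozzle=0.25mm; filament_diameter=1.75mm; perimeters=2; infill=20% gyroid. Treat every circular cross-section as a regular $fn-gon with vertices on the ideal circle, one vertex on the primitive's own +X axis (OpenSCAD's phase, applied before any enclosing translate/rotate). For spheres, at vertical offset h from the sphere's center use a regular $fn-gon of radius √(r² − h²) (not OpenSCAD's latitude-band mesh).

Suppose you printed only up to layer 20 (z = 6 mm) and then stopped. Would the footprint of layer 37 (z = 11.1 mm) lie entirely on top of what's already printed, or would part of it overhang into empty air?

Compare the two slices. At z = 6: the r=9 sphere slices to a regular 8-gon of circumradius 8.485 (√(r²−h²) with h=3 from center) (area = (8/2)·8.485²·sin(360°/8) = 203.65 mm²); the cylinder at (0.5, 13) is not intersected at this z (z outside [7.5, 16]); Taking the first minus the rest: none of the subtracted shapes is present at this height, so the r=9 sphere is unchanged — area = 203.65 mm²; the sphere at (15.5, 5) does not reach this height (|z−center|=8.500 > r=4.5); Taking the union: only the result so far is present, so the union is just that shape — area = 203.65 mm². At z = 11.1: the sphere: section is a regular 8-gon, circumradius = √(r²−h²) = √(9²−2.1²) = 8.752 (area = (8/2)·8.752²·sin(360°/8) = 216.63 mm²); the r=4.5 cylinder at (0.5, 13) contributes a regular 8-gon of circumradius 4.5 (area = (8/2)·4.500²·sin(360°/8) = 57.28 mm²); Subtracting the remaining from the first: starting from the r=9 sphere (216.63 mm²), the r=4.5 cylinder at (0.5, 13) partially overlaps it — only the 0.02 mm² overlap (of its 57.28 mm²) is removed, clipping the outline — area = 216.60 mm²; the r=4.5 sphere at (15.5, 5) contributes a regular 8-gon of circumradius √(4.5²−3.4²) = 2.948 (area = (8/2)·2.948²·sin(360°/8) = 24.58 mm²); Combining (union): the 2 present regions are separate (no shared area or edge), so areas and boundary lengths simply add and each stays a separate island — area = 241.18 mm². Checking containment: at z = 11.1 the cross-section extends beyond the z = 6 cross-section by about 37.54 mm².

part overhangs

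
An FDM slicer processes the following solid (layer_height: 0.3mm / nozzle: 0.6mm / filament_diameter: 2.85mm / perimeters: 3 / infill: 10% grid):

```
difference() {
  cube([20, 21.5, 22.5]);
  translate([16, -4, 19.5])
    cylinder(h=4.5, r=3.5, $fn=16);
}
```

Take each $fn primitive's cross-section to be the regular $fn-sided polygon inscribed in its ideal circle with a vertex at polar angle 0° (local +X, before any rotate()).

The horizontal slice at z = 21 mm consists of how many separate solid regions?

1

At z = 21 mm: the cube is present — its section is the full 20×21.5 rectangle; the r=3.5 cylinder at (16, -4) contributes a regular 16-gon of circumradius 3.5; Subtracting the remaining from the first: starting from the 20×21.5 cube, the r=3.5 cylinder at (16, -4) misses the remaining region (no effect) — 1 connected region. The result has 1 disconnected region.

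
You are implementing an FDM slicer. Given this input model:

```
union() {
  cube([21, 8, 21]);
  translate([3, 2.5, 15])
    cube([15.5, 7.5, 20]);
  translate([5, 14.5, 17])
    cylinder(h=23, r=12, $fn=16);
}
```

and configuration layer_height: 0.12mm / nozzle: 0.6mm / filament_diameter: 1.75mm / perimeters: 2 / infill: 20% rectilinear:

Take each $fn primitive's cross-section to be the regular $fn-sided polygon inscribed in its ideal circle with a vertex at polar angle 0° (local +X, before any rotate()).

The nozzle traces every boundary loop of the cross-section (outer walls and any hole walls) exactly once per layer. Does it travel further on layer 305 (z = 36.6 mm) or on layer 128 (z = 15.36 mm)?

Layer 305 (z = 36.6): the cube is not intersected at this z (z outside [0, 21]); the cube at (3, 2.5) does not reach this height (z outside [15, 35]); the cylinder at (5, 14.5): section is a regular 16-gon, circumradius r=12 (perimeter = 2·16·12.000·sin(180°/16) = 74.91 mm); Merging all regions: only the r=12 cylinder at (5, 14.5) is present, so the union is just that shape — boundary = 74.91 mm. So its perimeter = 74.91 mm. Layer 128 (z = 15.36): the 21×8 cube contributes its full rectangle (perimeter 58.00 mm); the 15.5×7.5 cube at (3, 2.5) contributes its full rectangle (perimeter 46.00 mm); the cylinder at (5, 14.5) does not reach this height (z outside [17, 40]); Taking the union: the regions partially overlap (shared area 85.25 mm²), so the edge portions inside another operand are dropped and the merged outline is re-measured after clipping — boundary = 62.00 mm. So its perimeter = 62.00 mm. Layer 305 is larger (74.91 vs 62.00 mm).

layer 305 (z = 36.6 mm)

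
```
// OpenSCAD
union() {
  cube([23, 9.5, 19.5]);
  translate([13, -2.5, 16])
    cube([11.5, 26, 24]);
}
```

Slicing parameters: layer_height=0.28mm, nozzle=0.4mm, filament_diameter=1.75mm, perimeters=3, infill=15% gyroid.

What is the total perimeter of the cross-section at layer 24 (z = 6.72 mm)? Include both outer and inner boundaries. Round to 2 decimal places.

65.00 mm

At z = 6.72 mm: the cube is present — its section is the full 23×9.5 rectangle (perimeter 65.00 mm); the cube at (13, -2.5) is not intersected at this z (z outside [16, 40]); Taking the union: only the 23×9.5 cube is present, so the union is just that shape — boundary = 65.00 mm. Overall, the cross-section is a single solid region. Total boundary length (outer) = 65.00 mm.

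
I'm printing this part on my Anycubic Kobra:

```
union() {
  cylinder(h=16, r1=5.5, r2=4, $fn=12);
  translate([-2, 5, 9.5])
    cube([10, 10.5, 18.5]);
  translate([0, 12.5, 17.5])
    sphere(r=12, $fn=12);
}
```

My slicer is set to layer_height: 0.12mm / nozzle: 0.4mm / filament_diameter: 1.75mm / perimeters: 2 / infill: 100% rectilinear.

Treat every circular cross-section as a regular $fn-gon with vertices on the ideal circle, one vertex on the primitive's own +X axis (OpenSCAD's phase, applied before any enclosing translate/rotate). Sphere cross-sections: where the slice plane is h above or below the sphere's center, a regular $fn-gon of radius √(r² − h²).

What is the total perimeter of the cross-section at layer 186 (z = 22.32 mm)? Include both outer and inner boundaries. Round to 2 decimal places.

68.55 mm

At z = 22.32 mm: the cone is not intersected at this z (z outside [0, 16]); the cube at (-2, 5) (footprint 10×10.5) is included at this height (perimeter 41.00 mm); the sphere at (0, 12.5): section is a regular 12-gon, circumradius = √(r²−h²) = √(12²−4.82²) = 10.989 (perimeter = 2·12·10.989·sin(180°/12) = 68.26 mm); Taking the union: the regions partially overlap (shared area 104.88 mm²), so the edge portions inside another operand are dropped and the merged outline is re-measured after clipping — boundary = 68.55 mm. Overall, the cross-section is a single solid region. Total boundary length (outer) = 68.55 mm.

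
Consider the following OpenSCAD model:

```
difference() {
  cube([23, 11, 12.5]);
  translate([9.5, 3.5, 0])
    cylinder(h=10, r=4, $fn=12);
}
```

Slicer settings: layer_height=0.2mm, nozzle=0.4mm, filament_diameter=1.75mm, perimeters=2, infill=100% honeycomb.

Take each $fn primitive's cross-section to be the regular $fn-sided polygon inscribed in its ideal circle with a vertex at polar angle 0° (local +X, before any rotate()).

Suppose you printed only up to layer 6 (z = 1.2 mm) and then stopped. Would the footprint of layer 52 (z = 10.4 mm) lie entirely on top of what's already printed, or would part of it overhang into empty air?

part overhangs

Compare the two slices. At z = 1.2: the 23×11 cube contributes its full rectangle (area 253.00 mm²); the cylinder at (9.5, 3.5): section is a regular 12-gon, circumradius r=4 (area = (12/2)·4.000²·sin(360°/12) = 48.00 mm²); After the difference (first − rest): starting from the 23×11 cube (253.00 mm²), the r=4 cylinder at (9.5, 3.5) partially overlaps it — only the 47.07 mm² overlap (of its 48.00 mm²) is removed, clipping the outline — area = 205.93 mm². At z = 10.4: the cube (footprint 23×11) is included at this height (area 253.00 mm²); the cylinder at (9.5, 3.5) does not reach this height (z outside [0, 10]); Subtracting the remaining from the first: none of the subtracted shapes is present at this height, so the 23×11 cube is unchanged — area = 253.00 mm². Checking containment: at z = 10.4 the cross-section extends beyond the z = 1.2 cross-section by about 47.07 mm².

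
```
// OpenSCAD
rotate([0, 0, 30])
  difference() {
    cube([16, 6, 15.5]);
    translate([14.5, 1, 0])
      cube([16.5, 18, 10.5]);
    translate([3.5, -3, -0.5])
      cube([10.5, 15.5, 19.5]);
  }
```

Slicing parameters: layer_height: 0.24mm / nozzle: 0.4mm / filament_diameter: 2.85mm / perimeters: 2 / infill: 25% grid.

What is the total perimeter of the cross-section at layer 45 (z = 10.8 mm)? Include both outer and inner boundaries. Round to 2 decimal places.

At z = 10.8 mm: the cube (footprint 16×6) is included at this height (perimeter 44.00 mm); the cube at (14.5, 1) is absent (z outside [0, 10.5]); the 10.5×15.5 cube at (3.5, -3) contributes its full rectangle (perimeter 52.00 mm); Subtracting the remaining from the first: starting from the 16×6 cube, the 10.5×15.5 cube at (3.5, -3) partially overlaps it — only the 63.00 mm² overlap (of its 162.75 mm²) is removed, clipping the outline — boundary = 35.00 mm; (whole slice rotated 30° about Z — lengths, areas and connectivity unchanged). Overall, the cross-section has 2 separate islands. Total boundary length (outer) = 35.00 mm.

35.00 mm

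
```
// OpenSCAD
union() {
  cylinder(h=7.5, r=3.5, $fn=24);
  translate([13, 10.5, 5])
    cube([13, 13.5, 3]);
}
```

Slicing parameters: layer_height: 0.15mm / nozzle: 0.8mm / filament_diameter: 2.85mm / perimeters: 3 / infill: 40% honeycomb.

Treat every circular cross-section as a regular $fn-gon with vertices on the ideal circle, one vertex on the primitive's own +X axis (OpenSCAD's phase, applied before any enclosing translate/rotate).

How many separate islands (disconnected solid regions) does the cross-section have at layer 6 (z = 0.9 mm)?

1

At z = 0.9 mm: the r=3.5 cylinder gives a regular 24-gon of circumradius 3.5 (constant along its height); the cube at (13, 10.5) is not intersected at this z (z outside [5, 8]); Merging all regions: only the r=3.5 cylinder is present, so the union is just that shape — 1 connected region. Overall, the cross-section is a single solid region. Island count = 1.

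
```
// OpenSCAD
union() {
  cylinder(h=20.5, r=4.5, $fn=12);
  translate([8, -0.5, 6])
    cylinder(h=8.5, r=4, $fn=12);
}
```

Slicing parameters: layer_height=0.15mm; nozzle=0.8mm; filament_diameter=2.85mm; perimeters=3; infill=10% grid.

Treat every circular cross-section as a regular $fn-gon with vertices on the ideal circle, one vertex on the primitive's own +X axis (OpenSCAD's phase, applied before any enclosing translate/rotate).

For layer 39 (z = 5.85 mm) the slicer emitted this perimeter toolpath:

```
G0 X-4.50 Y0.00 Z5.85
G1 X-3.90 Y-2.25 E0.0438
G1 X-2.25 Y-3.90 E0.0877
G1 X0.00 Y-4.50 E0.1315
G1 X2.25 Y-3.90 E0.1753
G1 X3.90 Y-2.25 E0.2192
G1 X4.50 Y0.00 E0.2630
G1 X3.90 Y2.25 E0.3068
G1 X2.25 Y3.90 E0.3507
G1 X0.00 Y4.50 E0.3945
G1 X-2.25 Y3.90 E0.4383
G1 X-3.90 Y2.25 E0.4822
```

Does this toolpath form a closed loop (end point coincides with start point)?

no

Start point (G0): (-4.50, 0.00). End point (last G1): the path does not return to the start — open.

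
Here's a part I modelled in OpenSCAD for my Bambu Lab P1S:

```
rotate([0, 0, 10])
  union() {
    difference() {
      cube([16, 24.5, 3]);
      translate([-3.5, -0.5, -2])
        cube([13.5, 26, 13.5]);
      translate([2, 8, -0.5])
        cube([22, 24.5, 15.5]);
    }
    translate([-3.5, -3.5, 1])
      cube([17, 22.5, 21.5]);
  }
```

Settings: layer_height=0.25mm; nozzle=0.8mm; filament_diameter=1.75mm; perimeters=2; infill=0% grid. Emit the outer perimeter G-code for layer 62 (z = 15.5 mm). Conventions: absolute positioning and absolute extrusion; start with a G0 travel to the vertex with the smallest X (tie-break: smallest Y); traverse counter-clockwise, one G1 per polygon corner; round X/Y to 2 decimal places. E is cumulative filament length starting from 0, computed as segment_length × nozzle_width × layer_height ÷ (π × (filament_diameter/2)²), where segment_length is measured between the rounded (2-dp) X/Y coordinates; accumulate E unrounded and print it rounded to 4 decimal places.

At z = 15.5 mm: the cube is not intersected at this z (z outside [0, 3]); the cube at (-3.5, -0.5) does not reach this height (z outside [-2, 11.5]); the cube at (2, 8) is not intersected at this z (z outside [-0.5, 15]); Subtracting the remaining from the first: the first operand is absent here, so nothing remains; the cube at (-3.5, -3.5) (footprint 17×22.5) is included at this height; Taking the union: only the 17×22.5 cube at (-3.5, -3.5) is present, so the union is just that shape — 1 connected region; (rotated 10° about Z; rotation is an isometry so areas/perimeters/island counts are preserved). The outline is a single polygon with 4 vertices. Extrusion per mm of travel: 0.8 × 0.25 / (π × 0.875²) = 0.083150. Accumulating E over each segment gives final E = 6.5689.

G0 X-6.75 Y18.10 Z15.50
G1 X-2.84 Y-4.05 E1.8703
G1 X13.90 Y-1.10 E3.2836
G1 X10.00 Y21.06 E5.1546
G1 X-6.75 Y18.10 E6.5689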